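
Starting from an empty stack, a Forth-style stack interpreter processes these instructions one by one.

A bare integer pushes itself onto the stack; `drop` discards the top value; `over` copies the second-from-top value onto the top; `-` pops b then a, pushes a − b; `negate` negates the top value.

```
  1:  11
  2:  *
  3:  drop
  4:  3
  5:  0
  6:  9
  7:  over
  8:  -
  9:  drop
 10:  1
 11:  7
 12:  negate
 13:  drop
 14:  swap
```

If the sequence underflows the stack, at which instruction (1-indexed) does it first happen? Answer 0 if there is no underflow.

2

11 -> [11]
*  — needs 2 operands, stack has 1 → underflow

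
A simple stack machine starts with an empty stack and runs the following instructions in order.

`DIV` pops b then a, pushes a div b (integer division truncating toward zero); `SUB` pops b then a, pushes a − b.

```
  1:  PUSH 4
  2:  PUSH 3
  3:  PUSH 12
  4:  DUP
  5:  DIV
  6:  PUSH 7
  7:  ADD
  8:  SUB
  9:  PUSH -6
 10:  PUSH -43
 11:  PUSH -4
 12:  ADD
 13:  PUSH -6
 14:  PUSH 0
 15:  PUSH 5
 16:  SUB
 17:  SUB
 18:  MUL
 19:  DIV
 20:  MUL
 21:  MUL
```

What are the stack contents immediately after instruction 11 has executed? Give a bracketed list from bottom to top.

PUSH 4   : [4]
PUSH 3   : [4, 3]
PUSH 12  : [4, 3, 12]
DUP      : [4, 3, 12, 12]
DIV      : [4, 3, 1]
PUSH 7   : [4, 3, 1, 7]
ADD      : [4, 3, 8]
SUB      : [4, -5]
PUSH -6  : [4, -5, -6]
PUSH -43 : [4, -5, -6, -43]
PUSH -4  : [4, -5, -6, -43, -4]

[4, -5, -6, -43, -4]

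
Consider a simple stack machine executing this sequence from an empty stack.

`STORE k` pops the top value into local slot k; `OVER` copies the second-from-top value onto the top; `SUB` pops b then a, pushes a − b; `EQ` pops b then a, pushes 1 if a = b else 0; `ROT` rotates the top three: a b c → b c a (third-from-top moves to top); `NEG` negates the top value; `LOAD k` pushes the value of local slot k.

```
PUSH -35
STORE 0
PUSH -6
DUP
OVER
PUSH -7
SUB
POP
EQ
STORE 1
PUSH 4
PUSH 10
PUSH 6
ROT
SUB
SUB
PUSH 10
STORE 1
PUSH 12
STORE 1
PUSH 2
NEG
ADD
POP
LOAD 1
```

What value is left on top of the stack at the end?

PUSH -35 → -35
STORE 0  → (empty)
PUSH -6  → -6
DUP      → -6 -6
OVER     → -6 -6 -6
PUSH -7  → -6 -6 -6 -7
SUB      → -6 -6 1
POP      → -6 -6
EQ       → 1
STORE 1  → (empty)
PUSH 4   → 4
PUSH 10  → 4 10
PUSH 6   → 4 10 6
ROT      → 10 6 4
SUB      → 10 2
SUB      → 8
PUSH 10  → 8 10
STORE 1  → 8
PUSH 12  → 8 12
STORE 1  → 8
PUSH 2   → 8 2
NEG      → 8 -2
ADD      → 6
POP      → (empty)
LOAD 1   → 12

12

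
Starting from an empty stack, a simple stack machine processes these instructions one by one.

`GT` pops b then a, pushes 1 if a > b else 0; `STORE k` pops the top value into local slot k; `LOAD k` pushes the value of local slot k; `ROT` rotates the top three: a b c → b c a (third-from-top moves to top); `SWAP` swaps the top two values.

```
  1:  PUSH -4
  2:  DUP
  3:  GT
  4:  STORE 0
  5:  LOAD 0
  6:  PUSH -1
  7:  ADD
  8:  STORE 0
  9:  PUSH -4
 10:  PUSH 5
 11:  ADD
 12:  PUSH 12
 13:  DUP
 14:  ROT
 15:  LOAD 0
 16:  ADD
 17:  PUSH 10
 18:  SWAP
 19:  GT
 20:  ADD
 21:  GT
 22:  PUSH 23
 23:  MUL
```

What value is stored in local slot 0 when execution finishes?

PUSH -4 -> [-4]
DUP     -> [-4, -4]
GT      -> [0]
STORE 0 -> []
LOAD 0  -> [0]
PUSH -1 -> [0, -1]
ADD     -> [-1]
STORE 0 -> []
PUSH -4 -> [-4]
PUSH 5  -> [-4, 5]
ADD     -> [1]
PUSH 12 -> [1, 12]
DUP     -> [1, 12, 12]
ROT     -> [12, 12, 1]
LOAD 0  -> [12, 12, 1, -1]
ADD     -> [12, 12, 0]
PUSH 10 -> [12, 12, 0, 10]
SWAP    -> [12, 12, 10, 0]
GT      -> [12, 12, 1]
ADD     -> [12, 13]
GT      -> [0]
PUSH 23 -> [0, 23]
MUL     -> [0]

-1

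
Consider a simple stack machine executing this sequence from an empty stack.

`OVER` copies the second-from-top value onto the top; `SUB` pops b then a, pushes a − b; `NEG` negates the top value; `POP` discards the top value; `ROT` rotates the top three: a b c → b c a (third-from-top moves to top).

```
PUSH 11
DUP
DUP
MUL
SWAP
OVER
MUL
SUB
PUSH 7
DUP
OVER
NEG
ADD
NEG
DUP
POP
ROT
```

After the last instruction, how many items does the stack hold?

PUSH 11 : [11]
DUP     : [11, 11]
DUP     : [11, 11, 11]
MUL     : [11, 121]
SWAP    : [121, 11]
OVER    : [121, 11, 121]
MUL     : [121, 1331]
SUB     : [-1210]
PUSH 7  : [-1210, 7]
DUP     : [-1210, 7, 7]
OVER    : [-1210, 7, 7, 7]
NEG     : [-1210, 7, 7, -7]
ADD     : [-1210, 7, 0]
NEG     : [-1210, 7, 0]
DUP     : [-1210, 7, 0, 0]
POP     : [-1210, 7, 0]
ROT     : [7, 0, -1210]

3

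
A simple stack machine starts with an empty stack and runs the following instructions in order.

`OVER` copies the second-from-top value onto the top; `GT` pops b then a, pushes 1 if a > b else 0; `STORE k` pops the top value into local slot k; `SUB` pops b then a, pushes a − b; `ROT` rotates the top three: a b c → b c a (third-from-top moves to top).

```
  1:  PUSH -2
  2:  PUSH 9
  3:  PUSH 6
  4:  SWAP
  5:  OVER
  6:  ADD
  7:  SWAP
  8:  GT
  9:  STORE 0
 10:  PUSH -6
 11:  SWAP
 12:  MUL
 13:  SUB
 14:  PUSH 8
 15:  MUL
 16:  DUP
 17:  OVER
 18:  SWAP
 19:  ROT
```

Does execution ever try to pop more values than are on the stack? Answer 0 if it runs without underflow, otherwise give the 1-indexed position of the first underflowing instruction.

PUSH -2 → -2
PUSH 9  → -2 9
PUSH 6  → -2 9 6
SWAP    → -2 6 9
OVER    → -2 6 9 6
ADD     → -2 6 15
SWAP    → -2 15 6
GT      → -2 1
STORE 0 → -2
PUSH -6 → -2 -6
SWAP    → -6 -2
MUL     → 12
SUB  — needs 2 operands, stack has 1 → underflow

13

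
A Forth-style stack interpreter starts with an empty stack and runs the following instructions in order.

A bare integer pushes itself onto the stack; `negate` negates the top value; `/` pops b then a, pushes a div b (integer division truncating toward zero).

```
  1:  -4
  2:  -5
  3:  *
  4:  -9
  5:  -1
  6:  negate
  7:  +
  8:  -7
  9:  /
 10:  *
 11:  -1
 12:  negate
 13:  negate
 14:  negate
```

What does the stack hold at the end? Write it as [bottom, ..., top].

[20, 1]

-4     -> -4
-5     -> -4 -5
*      -> 20
-9     -> 20 -9
-1     -> 20 -9 -1
negate -> 20 -9 1
+      -> 20 -8
-7     -> 20 -8 -7
/      -> 20 1
*      -> 20
-1     -> 20 -1
negate -> 20 1
negate -> 20 -1
negate -> 20 1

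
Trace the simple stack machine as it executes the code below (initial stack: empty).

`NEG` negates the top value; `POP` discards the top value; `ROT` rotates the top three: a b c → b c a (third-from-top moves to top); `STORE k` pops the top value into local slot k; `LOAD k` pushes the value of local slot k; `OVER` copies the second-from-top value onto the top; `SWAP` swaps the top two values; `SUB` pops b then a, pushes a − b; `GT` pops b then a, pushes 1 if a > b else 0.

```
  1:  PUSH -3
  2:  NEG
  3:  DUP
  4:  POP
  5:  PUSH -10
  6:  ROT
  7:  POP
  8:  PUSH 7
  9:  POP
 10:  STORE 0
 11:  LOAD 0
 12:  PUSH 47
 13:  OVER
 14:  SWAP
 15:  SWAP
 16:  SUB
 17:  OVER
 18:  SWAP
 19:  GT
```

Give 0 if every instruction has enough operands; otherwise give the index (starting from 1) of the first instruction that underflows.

6

PUSH -3  : [-3]
NEG      : [3]
DUP      : [3, 3]
POP      : [3]
PUSH -10 : [3, -10]
ROT  — needs 3 operands, stack has 2 → underflow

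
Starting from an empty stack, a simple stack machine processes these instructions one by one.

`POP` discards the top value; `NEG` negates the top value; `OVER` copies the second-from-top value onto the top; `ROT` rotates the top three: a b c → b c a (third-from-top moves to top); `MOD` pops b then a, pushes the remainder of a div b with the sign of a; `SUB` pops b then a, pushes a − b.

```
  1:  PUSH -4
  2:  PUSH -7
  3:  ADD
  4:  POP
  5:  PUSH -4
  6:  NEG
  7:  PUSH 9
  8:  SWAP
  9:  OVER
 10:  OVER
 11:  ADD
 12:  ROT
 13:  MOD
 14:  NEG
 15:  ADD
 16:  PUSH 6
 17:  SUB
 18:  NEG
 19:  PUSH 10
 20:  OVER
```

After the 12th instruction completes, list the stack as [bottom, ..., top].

PUSH -4  [-4]
PUSH -7  [-4, -7]
ADD      [-11]
POP      []
PUSH -4  [-4]
NEG      [4]
PUSH 9   [4, 9]
SWAP     [9, 4]
OVER     [9, 4, 9]
OVER     [9, 4, 9, 4]
ADD      [9, 4, 13]
ROT      [4, 13, 9]

[4, 13, 9]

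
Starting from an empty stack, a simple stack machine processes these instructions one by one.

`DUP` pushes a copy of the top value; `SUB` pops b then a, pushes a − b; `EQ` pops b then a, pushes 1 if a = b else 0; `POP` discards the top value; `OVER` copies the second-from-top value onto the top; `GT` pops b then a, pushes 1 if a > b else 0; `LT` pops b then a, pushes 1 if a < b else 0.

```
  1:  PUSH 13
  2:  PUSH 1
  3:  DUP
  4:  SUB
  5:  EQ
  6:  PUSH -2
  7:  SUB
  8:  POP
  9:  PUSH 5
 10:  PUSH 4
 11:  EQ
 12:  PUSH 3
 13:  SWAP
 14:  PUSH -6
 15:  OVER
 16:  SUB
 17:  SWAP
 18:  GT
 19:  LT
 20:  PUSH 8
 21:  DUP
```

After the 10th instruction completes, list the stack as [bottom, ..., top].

[5, 4]

PUSH 13 -> 13
PUSH 1  -> 13 1
DUP     -> 13 1 1
SUB     -> 13 0
EQ      -> 0
PUSH -2 -> 0 -2
SUB     -> 2
POP     -> (empty)
PUSH 5  -> 5
PUSH 4  -> 5 4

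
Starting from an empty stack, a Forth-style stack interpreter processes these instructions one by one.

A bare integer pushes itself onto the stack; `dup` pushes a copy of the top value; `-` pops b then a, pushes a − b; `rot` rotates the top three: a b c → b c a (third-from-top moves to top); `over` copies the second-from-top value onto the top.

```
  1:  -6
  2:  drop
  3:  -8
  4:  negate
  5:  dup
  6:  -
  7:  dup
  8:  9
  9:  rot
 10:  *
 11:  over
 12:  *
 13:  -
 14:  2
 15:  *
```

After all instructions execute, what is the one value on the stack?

-6     -> -6
drop   -> (empty)
-8     -> -8
negate -> 8
dup    -> 8 8
-      -> 0
dup    -> 0 0
9      -> 0 0 9
rot    -> 0 9 0
*      -> 0 0
over   -> 0 0 0
*      -> 0 0
-      -> 0
2      -> 0 2
*      -> 0

0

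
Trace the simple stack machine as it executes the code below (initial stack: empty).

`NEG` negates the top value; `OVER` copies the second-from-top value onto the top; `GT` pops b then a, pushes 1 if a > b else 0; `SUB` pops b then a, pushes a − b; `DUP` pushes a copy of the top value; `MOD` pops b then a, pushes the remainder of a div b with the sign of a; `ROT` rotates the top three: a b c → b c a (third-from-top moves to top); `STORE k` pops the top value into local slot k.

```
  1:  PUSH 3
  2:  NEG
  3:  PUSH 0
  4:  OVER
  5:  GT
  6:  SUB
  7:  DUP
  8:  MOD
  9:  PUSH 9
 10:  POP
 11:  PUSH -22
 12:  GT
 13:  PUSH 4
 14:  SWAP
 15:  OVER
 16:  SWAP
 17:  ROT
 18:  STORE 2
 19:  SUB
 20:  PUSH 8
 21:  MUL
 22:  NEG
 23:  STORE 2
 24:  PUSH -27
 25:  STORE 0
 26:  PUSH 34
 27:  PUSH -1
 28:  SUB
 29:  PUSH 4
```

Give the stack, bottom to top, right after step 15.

PUSH 3    [3]
NEG       [-3]
PUSH 0    [-3, 0]
OVER      [-3, 0, -3]
GT        [-3, 1]
SUB       [-4]
DUP       [-4, -4]
MOD       [0]
PUSH 9    [0, 9]
POP       [0]
PUSH -22  [0, -22]
GT        [1]
PUSH 4    [1, 4]
SWAP      [4, 1]
OVER      [4, 1, 4]

[4, 1, 4]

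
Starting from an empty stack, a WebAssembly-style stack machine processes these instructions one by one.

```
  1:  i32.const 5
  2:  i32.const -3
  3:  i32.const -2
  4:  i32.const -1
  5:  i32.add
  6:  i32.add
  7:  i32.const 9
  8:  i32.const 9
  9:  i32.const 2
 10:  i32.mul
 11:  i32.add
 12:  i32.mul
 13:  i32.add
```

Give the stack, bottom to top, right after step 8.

i32.const 5  -> 5
i32.const -3 -> 5 -3
i32.const -2 -> 5 -3 -2
i32.const -1 -> 5 -3 -2 -1
i32.add      -> 5 -3 -3
i32.add      -> 5 -6
i32.const 9  -> 5 -6 9
i32.const 9  -> 5 -6 9 9

[5, -6, 9, 9]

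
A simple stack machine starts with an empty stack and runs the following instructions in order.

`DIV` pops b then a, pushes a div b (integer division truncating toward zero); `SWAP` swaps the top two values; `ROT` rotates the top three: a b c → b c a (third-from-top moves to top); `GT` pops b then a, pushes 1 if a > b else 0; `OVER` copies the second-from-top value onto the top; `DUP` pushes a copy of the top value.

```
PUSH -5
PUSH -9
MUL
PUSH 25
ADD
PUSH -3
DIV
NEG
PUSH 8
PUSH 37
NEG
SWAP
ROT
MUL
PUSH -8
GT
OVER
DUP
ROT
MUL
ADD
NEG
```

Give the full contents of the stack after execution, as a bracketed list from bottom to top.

PUSH -5 : -5
PUSH -9 : -5 -9
MUL     : 45
PUSH 25 : 45 25
ADD     : 70
PUSH -3 : 70 -3
DIV     : -23
NEG     : 23
PUSH 8  : 23 8
PUSH 37 : 23 8 37
NEG     : 23 8 -37
SWAP    : 23 -37 8
ROT     : -37 8 23
MUL     : -37 184
PUSH -8 : -37 184 -8
GT      : -37 1
OVER    : -37 1 -37
DUP     : -37 1 -37 -37
ROT     : -37 -37 -37 1
MUL     : -37 -37 -37
ADD     : -37 -74
NEG     : -37 74

[-37, 74]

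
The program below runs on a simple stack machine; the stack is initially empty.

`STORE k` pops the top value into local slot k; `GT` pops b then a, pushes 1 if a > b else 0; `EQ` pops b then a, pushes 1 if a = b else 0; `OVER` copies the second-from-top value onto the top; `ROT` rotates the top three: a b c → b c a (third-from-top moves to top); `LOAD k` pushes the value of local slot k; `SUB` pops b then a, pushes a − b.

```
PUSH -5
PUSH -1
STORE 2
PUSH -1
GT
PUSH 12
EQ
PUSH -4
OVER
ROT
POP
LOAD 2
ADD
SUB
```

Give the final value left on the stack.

PUSH -5  -5
PUSH -1  -5 -1
STORE 2  -5
PUSH -1  -5 -1
GT       0
PUSH 12  0 12
EQ       0
PUSH -4  0 -4
OVER     0 -4 0
ROT      -4 0 0
POP      -4 0
LOAD 2   -4 0 -1
ADD      -4 -1
SUB      -3

-3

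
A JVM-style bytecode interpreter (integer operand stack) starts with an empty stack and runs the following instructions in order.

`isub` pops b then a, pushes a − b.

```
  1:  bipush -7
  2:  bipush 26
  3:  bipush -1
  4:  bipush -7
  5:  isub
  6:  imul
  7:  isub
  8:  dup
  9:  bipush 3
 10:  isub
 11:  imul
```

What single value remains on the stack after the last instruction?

bipush -7 : -7
bipush 26 : -7 26
bipush -1 : -7 26 -1
bipush -7 : -7 26 -1 -7
isub      : -7 26 6
imul      : -7 156
isub      : -163
dup       : -163 -163
bipush 3  : -163 -163 3
isub      : -163 -166
imul      : 27058

27058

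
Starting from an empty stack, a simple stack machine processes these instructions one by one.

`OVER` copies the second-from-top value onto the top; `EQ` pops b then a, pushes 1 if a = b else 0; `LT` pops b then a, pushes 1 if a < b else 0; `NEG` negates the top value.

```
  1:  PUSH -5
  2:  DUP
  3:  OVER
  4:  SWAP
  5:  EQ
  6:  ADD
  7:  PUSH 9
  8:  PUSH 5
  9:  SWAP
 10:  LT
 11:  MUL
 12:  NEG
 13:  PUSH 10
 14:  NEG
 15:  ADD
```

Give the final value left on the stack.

-6

PUSH -5  [-5]
DUP      [-5, -5]
OVER     [-5, -5, -5]
SWAP     [-5, -5, -5]
EQ       [-5, 1]
ADD      [-4]
PUSH 9   [-4, 9]
PUSH 5   [-4, 9, 5]
SWAP     [-4, 5, 9]
LT       [-4, 1]
MUL      [-4]
NEG      [4]
PUSH 10  [4, 10]
NEG      [4, -10]
ADD      [-6]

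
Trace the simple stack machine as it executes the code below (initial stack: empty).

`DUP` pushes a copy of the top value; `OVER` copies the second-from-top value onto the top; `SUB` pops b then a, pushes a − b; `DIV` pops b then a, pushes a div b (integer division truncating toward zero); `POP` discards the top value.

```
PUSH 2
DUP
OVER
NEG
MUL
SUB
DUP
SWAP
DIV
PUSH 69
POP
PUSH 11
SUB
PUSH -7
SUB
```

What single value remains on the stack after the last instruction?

PUSH 2  -> 2
DUP     -> 2 2
OVER    -> 2 2 2
NEG     -> 2 2 -2
MUL     -> 2 -4
SUB     -> 6
DUP     -> 6 6
SWAP    -> 6 6
DIV     -> 1
PUSH 69 -> 1 69
POP     -> 1
PUSH 11 -> 1 11
SUB     -> -10
PUSH -7 -> -10 -7
SUB     -> -3

-3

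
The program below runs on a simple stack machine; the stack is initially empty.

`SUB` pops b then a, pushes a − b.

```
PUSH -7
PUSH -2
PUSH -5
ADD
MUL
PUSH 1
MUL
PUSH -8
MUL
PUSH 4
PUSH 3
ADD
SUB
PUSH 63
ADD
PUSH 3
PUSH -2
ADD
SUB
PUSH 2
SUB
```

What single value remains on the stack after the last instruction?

PUSH -7  [-7]
PUSH -2  [-7, -2]
PUSH -5  [-7, -2, -5]
ADD      [-7, -7]
MUL      [49]
PUSH 1   [49, 1]
MUL      [49]
PUSH -8  [49, -8]
MUL      [-392]
PUSH 4   [-392, 4]
PUSH 3   [-392, 4, 3]
ADD      [-392, 7]
SUB      [-399]
PUSH 63  [-399, 63]
ADD      [-336]
PUSH 3   [-336, 3]
PUSH -2  [-336, 3, -2]
ADD      [-336, 1]
SUB      [-337]
PUSH 2   [-337, 2]
SUB      [-339]

-339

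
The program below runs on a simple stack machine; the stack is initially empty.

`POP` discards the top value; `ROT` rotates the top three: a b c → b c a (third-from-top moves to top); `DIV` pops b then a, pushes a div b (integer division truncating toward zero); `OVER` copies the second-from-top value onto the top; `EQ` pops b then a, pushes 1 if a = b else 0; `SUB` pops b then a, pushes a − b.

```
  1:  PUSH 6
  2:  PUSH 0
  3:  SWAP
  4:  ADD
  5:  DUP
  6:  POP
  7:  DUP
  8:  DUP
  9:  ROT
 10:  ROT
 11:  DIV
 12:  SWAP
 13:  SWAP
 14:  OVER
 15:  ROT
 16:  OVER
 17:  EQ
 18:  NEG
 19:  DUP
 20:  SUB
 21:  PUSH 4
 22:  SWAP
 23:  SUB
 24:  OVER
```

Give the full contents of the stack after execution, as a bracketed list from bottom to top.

[1, 6, 4, 6]

PUSH 6 : [6]
PUSH 0 : [6, 0]
SWAP   : [0, 6]
ADD    : [6]
DUP    : [6, 6]
POP    : [6]
DUP    : [6, 6]
DUP    : [6, 6, 6]
ROT    : [6, 6, 6]
ROT    : [6, 6, 6]
DIV    : [6, 1]
SWAP   : [1, 6]
SWAP   : [6, 1]
OVER   : [6, 1, 6]
ROT    : [1, 6, 6]
OVER   : [1, 6, 6, 6]
EQ     : [1, 6, 1]
NEG    : [1, 6, -1]
DUP    : [1, 6, -1, -1]
SUB    : [1, 6, 0]
PUSH 4 : [1, 6, 0, 4]
SWAP   : [1, 6, 4, 0]
SUB    : [1, 6, 4]
OVER   : [1, 6, 4, 6]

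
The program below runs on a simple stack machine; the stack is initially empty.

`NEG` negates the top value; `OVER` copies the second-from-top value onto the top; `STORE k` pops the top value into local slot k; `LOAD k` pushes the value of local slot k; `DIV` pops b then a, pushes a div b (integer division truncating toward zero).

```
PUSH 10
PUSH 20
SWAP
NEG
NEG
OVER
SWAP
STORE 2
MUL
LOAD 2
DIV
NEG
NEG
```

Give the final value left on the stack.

PUSH 10 : 10
PUSH 20 : 10 20
SWAP    : 20 10
NEG     : 20 -10
NEG     : 20 10
OVER    : 20 10 20
SWAP    : 20 20 10
STORE 2 : 20 20
MUL     : 400
LOAD 2  : 400 10
DIV     : 40
NEG     : -40
NEG     : 40

40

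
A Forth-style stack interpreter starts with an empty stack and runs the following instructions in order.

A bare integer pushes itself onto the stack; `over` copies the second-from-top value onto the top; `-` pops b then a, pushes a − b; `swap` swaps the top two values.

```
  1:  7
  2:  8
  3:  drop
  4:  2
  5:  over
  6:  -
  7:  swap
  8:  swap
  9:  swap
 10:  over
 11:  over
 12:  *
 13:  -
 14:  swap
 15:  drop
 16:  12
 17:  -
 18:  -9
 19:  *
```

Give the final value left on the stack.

-270

7    -> [7]
8    -> [7, 8]
drop -> [7]
2    -> [7, 2]
over -> [7, 2, 7]
-    -> [7, -5]
swap -> [-5, 7]
swap -> [7, -5]
swap -> [-5, 7]
over -> [-5, 7, -5]
over -> [-5, 7, -5, 7]
*    -> [-5, 7, -35]
-    -> [-5, 42]
swap -> [42, -5]
drop -> [42]
12   -> [42, 12]
-    -> [30]
-9   -> [30, -9]
*    -> [-270]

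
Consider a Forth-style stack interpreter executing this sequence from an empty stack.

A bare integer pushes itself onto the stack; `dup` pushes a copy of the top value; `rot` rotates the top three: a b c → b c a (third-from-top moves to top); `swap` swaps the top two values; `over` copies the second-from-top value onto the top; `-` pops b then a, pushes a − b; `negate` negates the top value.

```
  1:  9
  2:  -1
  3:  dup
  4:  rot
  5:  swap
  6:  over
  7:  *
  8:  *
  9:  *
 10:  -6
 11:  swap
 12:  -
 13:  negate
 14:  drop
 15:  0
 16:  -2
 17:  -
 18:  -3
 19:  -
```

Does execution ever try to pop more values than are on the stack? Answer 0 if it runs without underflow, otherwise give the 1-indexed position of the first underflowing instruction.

0

9      : 9
-1     : 9 -1
dup    : 9 -1 -1
rot    : -1 -1 9
swap   : -1 9 -1
over   : -1 9 -1 9
*      : -1 9 -9
*      : -1 -81
*      : 81
-6     : 81 -6
swap   : -6 81
-      : -87
negate : 87
drop   : (empty)
0      : 0
-2     : 0 -2
-      : 2
-3     : 2 -3
-      : 5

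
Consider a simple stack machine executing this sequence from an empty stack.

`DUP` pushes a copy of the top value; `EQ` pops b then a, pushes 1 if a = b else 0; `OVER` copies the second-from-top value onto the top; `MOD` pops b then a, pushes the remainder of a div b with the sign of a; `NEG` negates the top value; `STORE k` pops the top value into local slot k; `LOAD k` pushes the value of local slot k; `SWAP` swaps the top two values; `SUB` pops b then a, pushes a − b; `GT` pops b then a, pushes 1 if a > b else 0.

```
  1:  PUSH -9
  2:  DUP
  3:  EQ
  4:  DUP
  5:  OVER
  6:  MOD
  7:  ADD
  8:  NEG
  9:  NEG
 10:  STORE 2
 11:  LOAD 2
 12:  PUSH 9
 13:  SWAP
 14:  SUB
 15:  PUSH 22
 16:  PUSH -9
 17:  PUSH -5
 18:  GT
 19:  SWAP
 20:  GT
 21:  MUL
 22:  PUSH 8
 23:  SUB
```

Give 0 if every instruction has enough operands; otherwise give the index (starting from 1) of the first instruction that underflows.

PUSH -9 → -9
DUP     → -9 -9
EQ      → 1
DUP     → 1 1
OVER    → 1 1 1
MOD     → 1 0
ADD     → 1
NEG     → -1
NEG     → 1
STORE 2 → (empty)
LOAD 2  → 1
PUSH 9  → 1 9
SWAP    → 9 1
SUB     → 8
PUSH 22 → 8 22
PUSH -9 → 8 22 -9
PUSH -5 → 8 22 -9 -5
GT      → 8 22 0
SWAP    → 8 0 22
GT      → 8 0
MUL     → 0
PUSH 8  → 0 8
SUB     → -8

0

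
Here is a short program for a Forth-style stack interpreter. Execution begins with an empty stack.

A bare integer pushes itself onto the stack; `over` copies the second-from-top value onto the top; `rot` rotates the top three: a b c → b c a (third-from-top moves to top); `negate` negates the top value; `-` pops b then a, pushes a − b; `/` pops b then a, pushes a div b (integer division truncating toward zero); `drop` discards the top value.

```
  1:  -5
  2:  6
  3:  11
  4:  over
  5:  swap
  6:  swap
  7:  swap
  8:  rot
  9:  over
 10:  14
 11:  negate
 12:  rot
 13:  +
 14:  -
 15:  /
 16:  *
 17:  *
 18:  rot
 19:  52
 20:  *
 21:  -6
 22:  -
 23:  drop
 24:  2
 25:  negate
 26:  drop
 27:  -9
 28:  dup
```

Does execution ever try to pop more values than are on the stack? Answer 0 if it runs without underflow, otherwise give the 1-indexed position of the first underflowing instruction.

18

-5     : -5
6      : -5 6
11     : -5 6 11
over   : -5 6 11 6
swap   : -5 6 6 11
swap   : -5 6 11 6
swap   : -5 6 6 11
rot    : -5 6 11 6
over   : -5 6 11 6 11
14     : -5 6 11 6 11 14
negate : -5 6 11 6 11 -14
rot    : -5 6 11 11 -14 6
+      : -5 6 11 11 -8
-      : -5 6 11 19
/      : -5 6 0
*      : -5 0
*      : 0
rot  — needs 3 operands, stack has 1 → underflow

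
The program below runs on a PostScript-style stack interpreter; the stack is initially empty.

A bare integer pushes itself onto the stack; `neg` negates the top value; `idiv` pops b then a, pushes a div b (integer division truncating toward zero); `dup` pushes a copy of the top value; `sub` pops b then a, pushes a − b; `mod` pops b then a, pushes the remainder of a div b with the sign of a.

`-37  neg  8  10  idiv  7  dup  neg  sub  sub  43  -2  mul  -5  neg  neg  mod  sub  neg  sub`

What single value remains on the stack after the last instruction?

24

-37   -37
neg   37
8     37 8
10    37 8 10
idiv  37 0
7     37 0 7
dup   37 0 7 7
neg   37 0 7 -7
sub   37 0 14
sub   37 -14
43    37 -14 43
-2    37 -14 43 -2
mul   37 -14 -86
-5    37 -14 -86 -5
neg   37 -14 -86 5
neg   37 -14 -86 -5
mod   37 -14 -1
sub   37 -13
neg   37 13
sub   24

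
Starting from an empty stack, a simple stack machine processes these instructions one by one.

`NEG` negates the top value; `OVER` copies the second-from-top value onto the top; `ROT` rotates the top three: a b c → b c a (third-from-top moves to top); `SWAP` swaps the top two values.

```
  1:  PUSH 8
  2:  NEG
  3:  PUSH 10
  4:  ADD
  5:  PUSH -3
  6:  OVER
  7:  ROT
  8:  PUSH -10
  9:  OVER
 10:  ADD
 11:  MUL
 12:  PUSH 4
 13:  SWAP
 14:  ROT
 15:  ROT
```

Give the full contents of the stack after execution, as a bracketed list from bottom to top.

[-3, -16, 2, 4]

PUSH 8   -> [8]
NEG      -> [-8]
PUSH 10  -> [-8, 10]
ADD      -> [2]
PUSH -3  -> [2, -3]
OVER     -> [2, -3, 2]
ROT      -> [-3, 2, 2]
PUSH -10 -> [-3, 2, 2, -10]
OVER     -> [-3, 2, 2, -10, 2]
ADD      -> [-3, 2, 2, -8]
MUL      -> [-3, 2, -16]
PUSH 4   -> [-3, 2, -16, 4]
SWAP     -> [-3, 2, 4, -16]
ROT      -> [-3, 4, -16, 2]
ROT      -> [-3, -16, 2, 4]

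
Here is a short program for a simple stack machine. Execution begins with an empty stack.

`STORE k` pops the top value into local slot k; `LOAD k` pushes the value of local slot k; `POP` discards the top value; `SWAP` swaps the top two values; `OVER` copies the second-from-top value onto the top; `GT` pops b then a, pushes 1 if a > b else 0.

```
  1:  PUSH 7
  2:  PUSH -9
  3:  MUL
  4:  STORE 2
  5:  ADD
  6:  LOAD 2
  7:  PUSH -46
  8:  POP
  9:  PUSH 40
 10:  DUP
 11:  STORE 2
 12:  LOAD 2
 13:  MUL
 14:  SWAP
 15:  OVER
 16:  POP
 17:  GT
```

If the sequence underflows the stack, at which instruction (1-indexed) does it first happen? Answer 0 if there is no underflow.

PUSH 7  -> [7]
PUSH -9 -> [7, -9]
MUL     -> [-63]
STORE 2 -> []
ADD  — needs 2 operands, stack has 0 → underflow

5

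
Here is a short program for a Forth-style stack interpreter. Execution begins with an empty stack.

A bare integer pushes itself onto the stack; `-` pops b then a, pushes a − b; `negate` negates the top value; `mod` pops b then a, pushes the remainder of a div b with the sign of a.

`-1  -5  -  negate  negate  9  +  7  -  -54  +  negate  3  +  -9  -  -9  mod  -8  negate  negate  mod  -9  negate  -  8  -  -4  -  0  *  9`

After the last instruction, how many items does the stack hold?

-1      -1
-5      -1 -5
-       4
negate  -4
negate  4
9       4 9
+       13
7       13 7
-       6
-54     6 -54
+       -48
negate  48
3       48 3
+       51
-9      51 -9
-       60
-9      60 -9
mod     6
-8      6 -8
negate  6 8
negate  6 -8
mod     6
-9      6 -9
negate  6 9
-       -3
8       -3 8
-       -11
-4      -11 -4
-       -7
0       -7 0
*       0
9       0 9

2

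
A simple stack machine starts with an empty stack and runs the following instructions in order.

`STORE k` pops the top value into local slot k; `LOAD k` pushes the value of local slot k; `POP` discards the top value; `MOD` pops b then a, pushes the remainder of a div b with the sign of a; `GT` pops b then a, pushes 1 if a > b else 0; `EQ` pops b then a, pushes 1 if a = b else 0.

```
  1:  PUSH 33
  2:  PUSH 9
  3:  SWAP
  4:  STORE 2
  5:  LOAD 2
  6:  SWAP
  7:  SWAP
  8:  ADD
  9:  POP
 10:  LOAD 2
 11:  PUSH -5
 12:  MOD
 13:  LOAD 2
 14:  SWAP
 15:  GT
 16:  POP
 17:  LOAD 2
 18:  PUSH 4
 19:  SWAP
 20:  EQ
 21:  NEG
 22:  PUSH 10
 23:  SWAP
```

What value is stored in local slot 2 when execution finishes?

PUSH 33  33
PUSH 9   33 9
SWAP     9 33
STORE 2  9
LOAD 2   9 33
SWAP     33 9
SWAP     9 33
ADD      42
POP      (empty)
LOAD 2   33
PUSH -5  33 -5
MOD      3
LOAD 2   3 33
SWAP     33 3
GT       1
POP      (empty)
LOAD 2   33
PUSH 4   33 4
SWAP     4 33
EQ       0
NEG      0
PUSH 10  0 10
SWAP     10 0

33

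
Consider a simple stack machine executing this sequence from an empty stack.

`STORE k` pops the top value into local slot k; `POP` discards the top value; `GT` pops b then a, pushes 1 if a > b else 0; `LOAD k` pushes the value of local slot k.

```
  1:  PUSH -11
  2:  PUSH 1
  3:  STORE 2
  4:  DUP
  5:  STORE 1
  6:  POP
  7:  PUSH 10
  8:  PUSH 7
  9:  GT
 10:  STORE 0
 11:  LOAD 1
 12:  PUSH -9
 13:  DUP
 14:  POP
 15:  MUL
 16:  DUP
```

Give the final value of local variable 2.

1

PUSH -11 -> [-11]
PUSH 1   -> [-11, 1]
STORE 2  -> [-11]
DUP      -> [-11, -11]
STORE 1  -> [-11]
POP      -> []
PUSH 10  -> [10]
PUSH 7   -> [10, 7]
GT       -> [1]
STORE 0  -> []
LOAD 1   -> [-11]
PUSH -9  -> [-11, -9]
DUP      -> [-11, -9, -9]
POP      -> [-11, -9]
MUL      -> [99]
DUP      -> [99, 99]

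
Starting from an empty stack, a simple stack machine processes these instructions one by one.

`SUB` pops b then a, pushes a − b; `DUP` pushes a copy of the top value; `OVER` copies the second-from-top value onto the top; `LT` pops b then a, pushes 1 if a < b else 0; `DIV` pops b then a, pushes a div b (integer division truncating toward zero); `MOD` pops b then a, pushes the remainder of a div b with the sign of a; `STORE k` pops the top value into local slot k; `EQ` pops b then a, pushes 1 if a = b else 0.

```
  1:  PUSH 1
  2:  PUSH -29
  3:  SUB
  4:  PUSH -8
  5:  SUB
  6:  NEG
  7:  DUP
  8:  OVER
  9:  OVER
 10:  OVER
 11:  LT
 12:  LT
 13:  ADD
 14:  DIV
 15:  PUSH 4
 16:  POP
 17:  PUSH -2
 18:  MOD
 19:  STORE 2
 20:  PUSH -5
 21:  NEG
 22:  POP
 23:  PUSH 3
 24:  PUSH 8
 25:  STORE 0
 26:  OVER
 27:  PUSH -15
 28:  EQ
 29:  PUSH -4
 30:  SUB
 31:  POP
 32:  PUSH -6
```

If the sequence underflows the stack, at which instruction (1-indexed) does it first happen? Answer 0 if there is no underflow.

PUSH 1   -> 1
PUSH -29 -> 1 -29
SUB      -> 30
PUSH -8  -> 30 -8
SUB      -> 38
NEG      -> -38
DUP      -> -38 -38
OVER     -> -38 -38 -38
OVER     -> -38 -38 -38 -38
OVER     -> -38 -38 -38 -38 -38
LT       -> -38 -38 -38 0
LT       -> -38 -38 1
ADD      -> -38 -37
DIV      -> 1
PUSH 4   -> 1 4
POP      -> 1
PUSH -2  -> 1 -2
MOD      -> 1
STORE 2  -> (empty)
PUSH -5  -> -5
NEG      -> 5
POP      -> (empty)
PUSH 3   -> 3
PUSH 8   -> 3 8
STORE 0  -> 3
OVER  — needs 2 operands, stack has 1 → underflow

26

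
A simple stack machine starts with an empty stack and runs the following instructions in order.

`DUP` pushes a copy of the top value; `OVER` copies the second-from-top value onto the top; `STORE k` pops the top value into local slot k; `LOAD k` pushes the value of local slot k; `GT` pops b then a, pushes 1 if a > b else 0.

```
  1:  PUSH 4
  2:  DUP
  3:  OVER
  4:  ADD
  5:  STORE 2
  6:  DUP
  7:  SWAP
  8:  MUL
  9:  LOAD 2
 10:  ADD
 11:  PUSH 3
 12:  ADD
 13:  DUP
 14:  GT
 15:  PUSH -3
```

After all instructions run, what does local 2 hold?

PUSH 4  -> [4]
DUP     -> [4, 4]
OVER    -> [4, 4, 4]
ADD     -> [4, 8]
STORE 2 -> [4]
DUP     -> [4, 4]
SWAP    -> [4, 4]
MUL     -> [16]
LOAD 2  -> [16, 8]
ADD     -> [24]
PUSH 3  -> [24, 3]
ADD     -> [27]
DUP     -> [27, 27]
GT      -> [0]
PUSH -3 -> [0, -3]

8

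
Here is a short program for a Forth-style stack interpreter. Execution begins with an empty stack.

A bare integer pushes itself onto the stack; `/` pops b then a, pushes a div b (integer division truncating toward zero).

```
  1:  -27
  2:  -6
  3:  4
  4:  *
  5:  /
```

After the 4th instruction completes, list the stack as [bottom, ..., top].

[-27, -24]

-27 → -27
-6  → -27 -6
4   → -27 -6 4
*   → -27 -24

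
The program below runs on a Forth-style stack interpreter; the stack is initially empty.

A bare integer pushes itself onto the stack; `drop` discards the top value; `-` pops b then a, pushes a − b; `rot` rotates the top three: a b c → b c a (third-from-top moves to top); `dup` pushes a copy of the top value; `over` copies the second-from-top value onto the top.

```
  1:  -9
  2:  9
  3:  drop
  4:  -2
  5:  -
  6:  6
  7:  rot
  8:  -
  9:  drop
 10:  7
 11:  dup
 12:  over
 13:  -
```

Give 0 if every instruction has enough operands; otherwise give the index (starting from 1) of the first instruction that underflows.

-9   : [-9]
9    : [-9, 9]
drop : [-9]
-2   : [-9, -2]
-    : [-7]
6    : [-7, 6]
rot  — needs 3 operands, stack has 2 → underflow

7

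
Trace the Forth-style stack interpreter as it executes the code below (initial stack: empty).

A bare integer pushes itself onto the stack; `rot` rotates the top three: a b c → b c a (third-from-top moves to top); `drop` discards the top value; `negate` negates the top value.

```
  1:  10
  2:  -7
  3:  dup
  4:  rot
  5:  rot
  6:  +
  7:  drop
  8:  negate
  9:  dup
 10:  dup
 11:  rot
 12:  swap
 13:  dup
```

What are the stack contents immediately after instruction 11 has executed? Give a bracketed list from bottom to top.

10     : [10]
-7     : [10, -7]
dup    : [10, -7, -7]
rot    : [-7, -7, 10]
rot    : [-7, 10, -7]
+      : [-7, 3]
drop   : [-7]
negate : [7]
dup    : [7, 7]
dup    : [7, 7, 7]
rot    : [7, 7, 7]

[7, 7, 7]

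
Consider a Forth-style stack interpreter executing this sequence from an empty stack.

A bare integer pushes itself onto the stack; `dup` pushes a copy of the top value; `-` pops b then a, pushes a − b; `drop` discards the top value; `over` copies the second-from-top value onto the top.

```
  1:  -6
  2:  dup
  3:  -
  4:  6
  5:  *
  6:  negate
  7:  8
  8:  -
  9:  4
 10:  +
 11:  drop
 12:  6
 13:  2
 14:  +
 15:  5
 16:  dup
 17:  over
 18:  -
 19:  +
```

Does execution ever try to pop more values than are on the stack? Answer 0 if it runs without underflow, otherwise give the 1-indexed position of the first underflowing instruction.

-6     → -6
dup    → -6 -6
-      → 0
6      → 0 6
*      → 0
negate → 0
8      → 0 8
-      → -8
4      → -8 4
+      → -4
drop   → (empty)
6      → 6
2      → 6 2
+      → 8
5      → 8 5
dup    → 8 5 5
over   → 8 5 5 5
-      → 8 5 0
+      → 8 5

0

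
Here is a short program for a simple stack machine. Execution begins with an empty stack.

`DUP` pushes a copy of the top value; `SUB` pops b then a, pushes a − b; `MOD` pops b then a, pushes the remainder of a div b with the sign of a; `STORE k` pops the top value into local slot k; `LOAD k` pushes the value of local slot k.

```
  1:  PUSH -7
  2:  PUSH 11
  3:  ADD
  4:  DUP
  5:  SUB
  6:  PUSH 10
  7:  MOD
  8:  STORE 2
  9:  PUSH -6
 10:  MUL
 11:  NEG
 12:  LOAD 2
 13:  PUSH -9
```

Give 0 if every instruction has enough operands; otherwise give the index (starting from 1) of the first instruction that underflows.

PUSH -7 : [-7]
PUSH 11 : [-7, 11]
ADD     : [4]
DUP     : [4, 4]
SUB     : [0]
PUSH 10 : [0, 10]
MOD     : [0]
STORE 2 : []
PUSH -6 : [-6]
MUL  — needs 2 operands, stack has 1 → underflow

10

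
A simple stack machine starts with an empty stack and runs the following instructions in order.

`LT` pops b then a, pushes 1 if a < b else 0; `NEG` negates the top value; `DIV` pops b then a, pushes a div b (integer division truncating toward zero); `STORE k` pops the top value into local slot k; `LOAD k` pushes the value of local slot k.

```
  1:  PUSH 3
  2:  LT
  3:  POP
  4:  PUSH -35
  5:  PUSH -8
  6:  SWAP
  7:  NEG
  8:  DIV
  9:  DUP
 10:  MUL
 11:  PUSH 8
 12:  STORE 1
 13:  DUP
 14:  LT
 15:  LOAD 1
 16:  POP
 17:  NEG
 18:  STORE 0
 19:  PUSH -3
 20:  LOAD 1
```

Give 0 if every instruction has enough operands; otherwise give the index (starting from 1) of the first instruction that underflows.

PUSH 3 → 3
LT  — needs 2 operands, stack has 1 → underflow

2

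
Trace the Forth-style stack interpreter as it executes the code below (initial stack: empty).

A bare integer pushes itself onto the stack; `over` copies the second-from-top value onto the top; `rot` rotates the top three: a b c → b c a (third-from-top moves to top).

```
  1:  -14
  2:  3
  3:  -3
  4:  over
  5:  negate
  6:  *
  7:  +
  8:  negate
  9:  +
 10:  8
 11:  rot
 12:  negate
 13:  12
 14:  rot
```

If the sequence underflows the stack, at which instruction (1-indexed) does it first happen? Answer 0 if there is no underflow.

11

-14     [-14]
3       [-14, 3]
-3      [-14, 3, -3]
over    [-14, 3, -3, 3]
negate  [-14, 3, -3, -3]
*       [-14, 3, 9]
+       [-14, 12]
negate  [-14, -12]
+       [-26]
8       [-26, 8]
rot  — needs 3 operands, stack has 2 → underflow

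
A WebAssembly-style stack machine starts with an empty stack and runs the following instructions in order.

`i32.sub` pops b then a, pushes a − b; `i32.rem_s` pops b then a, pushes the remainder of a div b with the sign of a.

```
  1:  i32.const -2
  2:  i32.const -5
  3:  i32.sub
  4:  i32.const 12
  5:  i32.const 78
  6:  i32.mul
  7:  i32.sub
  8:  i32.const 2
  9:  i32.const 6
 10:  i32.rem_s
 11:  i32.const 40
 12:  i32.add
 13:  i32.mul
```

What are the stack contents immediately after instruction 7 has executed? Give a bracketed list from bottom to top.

[-933]

i32.const -2 -> -2
i32.const -5 -> -2 -5
i32.sub      -> 3
i32.const 12 -> 3 12
i32.const 78 -> 3 12 78
i32.mul      -> 3 936
i32.sub      -> -933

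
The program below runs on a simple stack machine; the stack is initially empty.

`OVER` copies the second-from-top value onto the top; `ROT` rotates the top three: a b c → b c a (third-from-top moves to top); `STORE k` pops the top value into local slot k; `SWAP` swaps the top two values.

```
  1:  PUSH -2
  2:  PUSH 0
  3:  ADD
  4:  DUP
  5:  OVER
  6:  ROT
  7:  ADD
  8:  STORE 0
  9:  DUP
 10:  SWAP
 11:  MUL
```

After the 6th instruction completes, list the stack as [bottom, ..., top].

[-2, -2, -2]

PUSH -2 → [-2]
PUSH 0  → [-2, 0]
ADD     → [-2]
DUP     → [-2, -2]
OVER    → [-2, -2, -2]
ROT     → [-2, -2, -2]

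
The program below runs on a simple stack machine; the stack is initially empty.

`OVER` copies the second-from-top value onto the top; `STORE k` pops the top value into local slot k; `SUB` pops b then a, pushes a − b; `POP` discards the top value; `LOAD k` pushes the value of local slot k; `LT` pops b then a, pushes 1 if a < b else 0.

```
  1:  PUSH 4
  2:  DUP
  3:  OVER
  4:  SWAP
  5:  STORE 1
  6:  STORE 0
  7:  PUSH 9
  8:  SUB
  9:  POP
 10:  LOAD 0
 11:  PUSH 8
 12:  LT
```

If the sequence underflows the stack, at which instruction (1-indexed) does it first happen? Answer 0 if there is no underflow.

PUSH 4  : [4]
DUP     : [4, 4]
OVER    : [4, 4, 4]
SWAP    : [4, 4, 4]
STORE 1 : [4, 4]
STORE 0 : [4]
PUSH 9  : [4, 9]
SUB     : [-5]
POP     : []
LOAD 0  : [4]
PUSH 8  : [4, 8]
LT      : [1]

0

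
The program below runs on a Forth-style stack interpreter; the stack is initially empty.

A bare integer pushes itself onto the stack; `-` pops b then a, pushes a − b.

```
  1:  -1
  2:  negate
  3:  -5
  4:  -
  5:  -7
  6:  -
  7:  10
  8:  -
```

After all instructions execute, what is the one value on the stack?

3

-1     -> -1
negate -> 1
-5     -> 1 -5
-      -> 6
-7     -> 6 -7
-      -> 13
10     -> 13 10
-      -> 3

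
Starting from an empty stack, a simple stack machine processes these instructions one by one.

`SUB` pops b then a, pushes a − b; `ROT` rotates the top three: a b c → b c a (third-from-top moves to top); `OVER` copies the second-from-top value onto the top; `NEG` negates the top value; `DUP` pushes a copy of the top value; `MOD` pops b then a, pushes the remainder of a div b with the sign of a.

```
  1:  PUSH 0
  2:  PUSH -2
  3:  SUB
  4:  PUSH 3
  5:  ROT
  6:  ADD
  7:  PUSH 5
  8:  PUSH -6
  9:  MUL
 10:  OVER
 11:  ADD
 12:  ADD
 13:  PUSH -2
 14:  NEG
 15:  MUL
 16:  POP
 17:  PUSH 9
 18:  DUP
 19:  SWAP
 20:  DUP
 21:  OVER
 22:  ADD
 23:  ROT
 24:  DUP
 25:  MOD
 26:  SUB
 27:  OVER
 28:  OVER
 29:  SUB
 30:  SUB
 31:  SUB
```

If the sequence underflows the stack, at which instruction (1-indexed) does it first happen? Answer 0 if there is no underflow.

PUSH 0   0
PUSH -2  0 -2
SUB      2
PUSH 3   2 3
ROT  — needs 3 operands, stack has 2 → underflow

5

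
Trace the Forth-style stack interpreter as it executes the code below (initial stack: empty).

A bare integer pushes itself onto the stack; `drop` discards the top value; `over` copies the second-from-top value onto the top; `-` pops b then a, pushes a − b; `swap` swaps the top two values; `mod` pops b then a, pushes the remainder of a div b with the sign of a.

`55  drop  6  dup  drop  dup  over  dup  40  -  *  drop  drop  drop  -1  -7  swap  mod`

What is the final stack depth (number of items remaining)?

55   : 55
drop : (empty)
6    : 6
dup  : 6 6
drop : 6
dup  : 6 6
over : 6 6 6
dup  : 6 6 6 6
40   : 6 6 6 6 40
-    : 6 6 6 -34
*    : 6 6 -204
drop : 6 6
drop : 6
drop : (empty)
-1   : -1
-7   : -1 -7
swap : -7 -1
mod  : 0

1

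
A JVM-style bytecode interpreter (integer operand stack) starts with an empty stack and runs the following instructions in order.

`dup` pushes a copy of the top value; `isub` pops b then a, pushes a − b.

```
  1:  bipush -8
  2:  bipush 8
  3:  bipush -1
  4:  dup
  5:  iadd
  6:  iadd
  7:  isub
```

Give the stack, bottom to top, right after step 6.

[-8, 6]

bipush -8 : [-8]
bipush 8  : [-8, 8]
bipush -1 : [-8, 8, -1]
dup       : [-8, 8, -1, -1]
iadd      : [-8, 8, -2]
iadd      : [-8, 6]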